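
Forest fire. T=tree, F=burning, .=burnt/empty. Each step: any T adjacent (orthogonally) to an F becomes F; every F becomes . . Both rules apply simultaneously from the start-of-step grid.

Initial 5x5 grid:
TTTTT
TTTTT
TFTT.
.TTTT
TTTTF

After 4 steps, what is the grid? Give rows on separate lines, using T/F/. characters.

Step 1: 6 trees catch fire, 2 burn out
  TTTTT
  TFTTT
  F.FT.
  .FTTF
  TTTF.
Step 2: 8 trees catch fire, 6 burn out
  TFTTT
  F.FTT
  ...F.
  ..FF.
  TFF..
Step 3: 4 trees catch fire, 8 burn out
  F.FTT
  ...FT
  .....
  .....
  F....
Step 4: 2 trees catch fire, 4 burn out
  ...FT
  ....F
  .....
  .....
  .....

...FT
....F
.....
.....
.....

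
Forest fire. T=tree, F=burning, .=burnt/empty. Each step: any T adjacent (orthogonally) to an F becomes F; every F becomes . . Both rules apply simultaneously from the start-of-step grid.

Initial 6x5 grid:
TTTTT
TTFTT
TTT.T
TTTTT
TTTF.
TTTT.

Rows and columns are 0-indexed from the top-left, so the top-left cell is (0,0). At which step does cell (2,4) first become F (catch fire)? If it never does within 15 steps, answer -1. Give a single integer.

Step 1: cell (2,4)='T' (+7 fires, +2 burnt)
Step 2: cell (2,4)='T' (+9 fires, +7 burnt)
Step 3: cell (2,4)='F' (+7 fires, +9 burnt)
  -> target ignites at step 3
Step 4: cell (2,4)='.' (+2 fires, +7 burnt)
Step 5: cell (2,4)='.' (+0 fires, +2 burnt)
  fire out at step 5

3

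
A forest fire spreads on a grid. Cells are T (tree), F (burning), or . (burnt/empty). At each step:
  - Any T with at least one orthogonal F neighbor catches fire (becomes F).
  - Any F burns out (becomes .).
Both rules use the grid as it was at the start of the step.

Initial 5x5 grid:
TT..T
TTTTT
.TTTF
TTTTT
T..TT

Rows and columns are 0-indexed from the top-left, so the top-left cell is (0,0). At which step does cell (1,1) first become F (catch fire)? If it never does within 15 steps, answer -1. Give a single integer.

Step 1: cell (1,1)='T' (+3 fires, +1 burnt)
Step 2: cell (1,1)='T' (+5 fires, +3 burnt)
Step 3: cell (1,1)='T' (+4 fires, +5 burnt)
Step 4: cell (1,1)='F' (+2 fires, +4 burnt)
  -> target ignites at step 4
Step 5: cell (1,1)='.' (+3 fires, +2 burnt)
Step 6: cell (1,1)='.' (+2 fires, +3 burnt)
Step 7: cell (1,1)='.' (+0 fires, +2 burnt)
  fire out at step 7

4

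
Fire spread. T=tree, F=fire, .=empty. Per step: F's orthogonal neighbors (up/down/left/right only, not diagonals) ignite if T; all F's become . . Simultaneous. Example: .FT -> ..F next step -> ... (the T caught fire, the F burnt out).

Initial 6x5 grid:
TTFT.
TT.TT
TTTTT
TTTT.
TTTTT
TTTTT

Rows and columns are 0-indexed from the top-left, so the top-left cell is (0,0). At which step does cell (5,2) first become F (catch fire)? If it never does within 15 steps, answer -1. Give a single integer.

Step 1: cell (5,2)='T' (+2 fires, +1 burnt)
Step 2: cell (5,2)='T' (+3 fires, +2 burnt)
Step 3: cell (5,2)='T' (+4 fires, +3 burnt)
Step 4: cell (5,2)='T' (+5 fires, +4 burnt)
Step 5: cell (5,2)='T' (+4 fires, +5 burnt)
Step 6: cell (5,2)='T' (+5 fires, +4 burnt)
Step 7: cell (5,2)='F' (+3 fires, +5 burnt)
  -> target ignites at step 7
Step 8: cell (5,2)='.' (+0 fires, +3 burnt)
  fire out at step 8

7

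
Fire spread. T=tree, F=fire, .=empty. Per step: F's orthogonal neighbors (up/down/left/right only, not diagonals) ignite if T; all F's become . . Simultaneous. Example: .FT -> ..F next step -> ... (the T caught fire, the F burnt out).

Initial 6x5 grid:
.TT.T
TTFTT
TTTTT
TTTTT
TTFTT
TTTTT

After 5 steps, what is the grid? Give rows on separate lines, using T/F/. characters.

Step 1: 8 trees catch fire, 2 burn out
  .TF.T
  TF.FT
  TTFTT
  TTFTT
  TF.FT
  TTFTT
Step 2: 11 trees catch fire, 8 burn out
  .F..T
  F...F
  TF.FT
  TF.FT
  F...F
  TF.FT
Step 3: 7 trees catch fire, 11 burn out
  ....F
  .....
  F...F
  F...F
  .....
  F...F
Step 4: 0 trees catch fire, 7 burn out
  .....
  .....
  .....
  .....
  .....
  .....
Step 5: 0 trees catch fire, 0 burn out
  .....
  .....
  .....
  .....
  .....
  .....

.....
.....
.....
.....
.....
.....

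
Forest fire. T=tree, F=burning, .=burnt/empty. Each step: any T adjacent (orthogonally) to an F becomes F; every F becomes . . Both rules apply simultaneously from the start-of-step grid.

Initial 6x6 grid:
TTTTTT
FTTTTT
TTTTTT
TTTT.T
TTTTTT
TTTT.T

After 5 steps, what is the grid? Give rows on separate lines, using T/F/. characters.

Step 1: 3 trees catch fire, 1 burn out
  FTTTTT
  .FTTTT
  FTTTTT
  TTTT.T
  TTTTTT
  TTTT.T
Step 2: 4 trees catch fire, 3 burn out
  .FTTTT
  ..FTTT
  .FTTTT
  FTTT.T
  TTTTTT
  TTTT.T
Step 3: 5 trees catch fire, 4 burn out
  ..FTTT
  ...FTT
  ..FTTT
  .FTT.T
  FTTTTT
  TTTT.T
Step 4: 6 trees catch fire, 5 burn out
  ...FTT
  ....FT
  ...FTT
  ..FT.T
  .FTTTT
  FTTT.T
Step 5: 6 trees catch fire, 6 burn out
  ....FT
  .....F
  ....FT
  ...F.T
  ..FTTT
  .FTT.T

....FT
.....F
....FT
...F.T
..FTTT
.FTT.T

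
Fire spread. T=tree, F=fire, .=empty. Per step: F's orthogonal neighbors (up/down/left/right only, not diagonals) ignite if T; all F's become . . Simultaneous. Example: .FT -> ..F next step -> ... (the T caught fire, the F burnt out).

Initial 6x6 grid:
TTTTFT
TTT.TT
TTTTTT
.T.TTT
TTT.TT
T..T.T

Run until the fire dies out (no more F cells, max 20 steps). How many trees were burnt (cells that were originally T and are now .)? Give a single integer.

Answer: 27

Derivation:
Step 1: +3 fires, +1 burnt (F count now 3)
Step 2: +3 fires, +3 burnt (F count now 3)
Step 3: +5 fires, +3 burnt (F count now 5)
Step 4: +6 fires, +5 burnt (F count now 6)
Step 5: +3 fires, +6 burnt (F count now 3)
Step 6: +3 fires, +3 burnt (F count now 3)
Step 7: +1 fires, +3 burnt (F count now 1)
Step 8: +2 fires, +1 burnt (F count now 2)
Step 9: +1 fires, +2 burnt (F count now 1)
Step 10: +0 fires, +1 burnt (F count now 0)
Fire out after step 10
Initially T: 28, now '.': 35
Total burnt (originally-T cells now '.'): 27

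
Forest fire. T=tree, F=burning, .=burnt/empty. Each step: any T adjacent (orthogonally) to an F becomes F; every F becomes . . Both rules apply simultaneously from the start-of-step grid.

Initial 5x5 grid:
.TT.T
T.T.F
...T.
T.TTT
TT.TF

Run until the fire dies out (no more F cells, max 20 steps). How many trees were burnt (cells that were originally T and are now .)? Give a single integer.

Answer: 6

Derivation:
Step 1: +3 fires, +2 burnt (F count now 3)
Step 2: +1 fires, +3 burnt (F count now 1)
Step 3: +2 fires, +1 burnt (F count now 2)
Step 4: +0 fires, +2 burnt (F count now 0)
Fire out after step 4
Initially T: 13, now '.': 18
Total burnt (originally-T cells now '.'): 6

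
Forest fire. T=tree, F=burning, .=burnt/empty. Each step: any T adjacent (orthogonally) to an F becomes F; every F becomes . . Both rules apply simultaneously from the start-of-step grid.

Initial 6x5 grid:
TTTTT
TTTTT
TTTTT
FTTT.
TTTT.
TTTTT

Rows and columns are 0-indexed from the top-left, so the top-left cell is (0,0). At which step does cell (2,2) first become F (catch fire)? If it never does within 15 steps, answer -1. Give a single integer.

Step 1: cell (2,2)='T' (+3 fires, +1 burnt)
Step 2: cell (2,2)='T' (+5 fires, +3 burnt)
Step 3: cell (2,2)='F' (+6 fires, +5 burnt)
  -> target ignites at step 3
Step 4: cell (2,2)='.' (+5 fires, +6 burnt)
Step 5: cell (2,2)='.' (+4 fires, +5 burnt)
Step 6: cell (2,2)='.' (+3 fires, +4 burnt)
Step 7: cell (2,2)='.' (+1 fires, +3 burnt)
Step 8: cell (2,2)='.' (+0 fires, +1 burnt)
  fire out at step 8

3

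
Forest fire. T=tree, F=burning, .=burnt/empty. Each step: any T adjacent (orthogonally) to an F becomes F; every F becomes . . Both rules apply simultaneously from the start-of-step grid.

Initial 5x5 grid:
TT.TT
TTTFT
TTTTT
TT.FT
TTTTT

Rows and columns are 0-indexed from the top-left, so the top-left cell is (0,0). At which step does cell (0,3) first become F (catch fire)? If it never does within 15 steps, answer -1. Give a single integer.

Step 1: cell (0,3)='F' (+6 fires, +2 burnt)
  -> target ignites at step 1
Step 2: cell (0,3)='.' (+6 fires, +6 burnt)
Step 3: cell (0,3)='.' (+4 fires, +6 burnt)
Step 4: cell (0,3)='.' (+4 fires, +4 burnt)
Step 5: cell (0,3)='.' (+1 fires, +4 burnt)
Step 6: cell (0,3)='.' (+0 fires, +1 burnt)
  fire out at step 6

1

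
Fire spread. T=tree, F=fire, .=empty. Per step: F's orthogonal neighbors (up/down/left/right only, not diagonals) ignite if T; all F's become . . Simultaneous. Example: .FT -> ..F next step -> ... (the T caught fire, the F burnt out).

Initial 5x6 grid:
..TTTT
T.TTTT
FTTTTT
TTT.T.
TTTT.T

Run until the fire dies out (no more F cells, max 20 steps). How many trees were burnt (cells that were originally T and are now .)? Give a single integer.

Step 1: +3 fires, +1 burnt (F count now 3)
Step 2: +3 fires, +3 burnt (F count now 3)
Step 3: +4 fires, +3 burnt (F count now 4)
Step 4: +4 fires, +4 burnt (F count now 4)
Step 5: +5 fires, +4 burnt (F count now 5)
Step 6: +2 fires, +5 burnt (F count now 2)
Step 7: +1 fires, +2 burnt (F count now 1)
Step 8: +0 fires, +1 burnt (F count now 0)
Fire out after step 8
Initially T: 23, now '.': 29
Total burnt (originally-T cells now '.'): 22

Answer: 22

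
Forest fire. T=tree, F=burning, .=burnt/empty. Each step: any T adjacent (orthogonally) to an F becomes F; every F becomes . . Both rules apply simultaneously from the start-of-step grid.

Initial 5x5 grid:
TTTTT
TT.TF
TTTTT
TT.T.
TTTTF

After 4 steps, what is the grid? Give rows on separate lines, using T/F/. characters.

Step 1: 4 trees catch fire, 2 burn out
  TTTTF
  TT.F.
  TTTTF
  TT.T.
  TTTF.
Step 2: 4 trees catch fire, 4 burn out
  TTTF.
  TT...
  TTTF.
  TT.F.
  TTF..
Step 3: 3 trees catch fire, 4 burn out
  TTF..
  TT...
  TTF..
  TT...
  TF...
Step 4: 4 trees catch fire, 3 burn out
  TF...
  TT...
  TF...
  TF...
  F....

TF...
TT...
TF...
TF...
F....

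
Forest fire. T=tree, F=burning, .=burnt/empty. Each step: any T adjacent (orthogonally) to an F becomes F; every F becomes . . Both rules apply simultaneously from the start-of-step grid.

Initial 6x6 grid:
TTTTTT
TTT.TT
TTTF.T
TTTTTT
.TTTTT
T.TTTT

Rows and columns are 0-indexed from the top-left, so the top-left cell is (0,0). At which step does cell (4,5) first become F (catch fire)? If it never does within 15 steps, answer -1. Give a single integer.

Step 1: cell (4,5)='T' (+2 fires, +1 burnt)
Step 2: cell (4,5)='T' (+5 fires, +2 burnt)
Step 3: cell (4,5)='T' (+8 fires, +5 burnt)
Step 4: cell (4,5)='F' (+9 fires, +8 burnt)
  -> target ignites at step 4
Step 5: cell (4,5)='.' (+4 fires, +9 burnt)
Step 6: cell (4,5)='.' (+2 fires, +4 burnt)
Step 7: cell (4,5)='.' (+0 fires, +2 burnt)
  fire out at step 7

4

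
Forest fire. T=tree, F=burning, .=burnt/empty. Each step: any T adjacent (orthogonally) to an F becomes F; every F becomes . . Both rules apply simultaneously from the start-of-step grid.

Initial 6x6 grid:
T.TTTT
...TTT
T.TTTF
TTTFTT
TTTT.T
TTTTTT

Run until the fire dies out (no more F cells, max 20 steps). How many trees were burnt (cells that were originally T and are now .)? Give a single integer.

Step 1: +7 fires, +2 burnt (F count now 7)
Step 2: +8 fires, +7 burnt (F count now 8)
Step 3: +7 fires, +8 burnt (F count now 7)
Step 4: +4 fires, +7 burnt (F count now 4)
Step 5: +1 fires, +4 burnt (F count now 1)
Step 6: +0 fires, +1 burnt (F count now 0)
Fire out after step 6
Initially T: 28, now '.': 35
Total burnt (originally-T cells now '.'): 27

Answer: 27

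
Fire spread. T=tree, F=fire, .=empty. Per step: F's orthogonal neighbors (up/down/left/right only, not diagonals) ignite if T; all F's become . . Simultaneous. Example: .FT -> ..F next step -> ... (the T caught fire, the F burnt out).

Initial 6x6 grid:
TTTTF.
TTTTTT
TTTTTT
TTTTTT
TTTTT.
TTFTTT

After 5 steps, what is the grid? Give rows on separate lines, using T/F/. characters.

Step 1: 5 trees catch fire, 2 burn out
  TTTF..
  TTTTFT
  TTTTTT
  TTTTTT
  TTFTT.
  TF.FTT
Step 2: 9 trees catch fire, 5 burn out
  TTF...
  TTTF.F
  TTTTFT
  TTFTTT
  TF.FT.
  F...FT
Step 3: 11 trees catch fire, 9 burn out
  TF....
  TTF...
  TTFF.F
  TF.FFT
  F...F.
  .....F
Step 4: 5 trees catch fire, 11 burn out
  F.....
  TF....
  TF....
  F....F
  ......
  ......
Step 5: 2 trees catch fire, 5 burn out
  ......
  F.....
  F.....
  ......
  ......
  ......

......
F.....
F.....
......
......
......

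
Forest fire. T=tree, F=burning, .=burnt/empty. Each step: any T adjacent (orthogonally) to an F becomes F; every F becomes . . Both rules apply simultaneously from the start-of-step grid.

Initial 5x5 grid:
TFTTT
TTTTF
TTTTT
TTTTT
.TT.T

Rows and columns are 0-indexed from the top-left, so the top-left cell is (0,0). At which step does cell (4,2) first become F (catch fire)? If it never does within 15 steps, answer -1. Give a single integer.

Step 1: cell (4,2)='T' (+6 fires, +2 burnt)
Step 2: cell (4,2)='T' (+6 fires, +6 burnt)
Step 3: cell (4,2)='T' (+5 fires, +6 burnt)
Step 4: cell (4,2)='T' (+3 fires, +5 burnt)
Step 5: cell (4,2)='F' (+1 fires, +3 burnt)
  -> target ignites at step 5
Step 6: cell (4,2)='.' (+0 fires, +1 burnt)
  fire out at step 6

5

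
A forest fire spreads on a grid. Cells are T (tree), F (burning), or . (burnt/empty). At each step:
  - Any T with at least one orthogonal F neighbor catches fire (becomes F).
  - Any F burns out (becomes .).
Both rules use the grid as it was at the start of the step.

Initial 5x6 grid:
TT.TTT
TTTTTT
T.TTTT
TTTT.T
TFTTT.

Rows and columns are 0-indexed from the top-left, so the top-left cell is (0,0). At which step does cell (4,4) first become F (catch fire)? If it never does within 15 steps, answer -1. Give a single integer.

Step 1: cell (4,4)='T' (+3 fires, +1 burnt)
Step 2: cell (4,4)='T' (+3 fires, +3 burnt)
Step 3: cell (4,4)='F' (+4 fires, +3 burnt)
  -> target ignites at step 3
Step 4: cell (4,4)='.' (+3 fires, +4 burnt)
Step 5: cell (4,4)='.' (+4 fires, +3 burnt)
Step 6: cell (4,4)='.' (+4 fires, +4 burnt)
Step 7: cell (4,4)='.' (+3 fires, +4 burnt)
Step 8: cell (4,4)='.' (+1 fires, +3 burnt)
Step 9: cell (4,4)='.' (+0 fires, +1 burnt)
  fire out at step 9

3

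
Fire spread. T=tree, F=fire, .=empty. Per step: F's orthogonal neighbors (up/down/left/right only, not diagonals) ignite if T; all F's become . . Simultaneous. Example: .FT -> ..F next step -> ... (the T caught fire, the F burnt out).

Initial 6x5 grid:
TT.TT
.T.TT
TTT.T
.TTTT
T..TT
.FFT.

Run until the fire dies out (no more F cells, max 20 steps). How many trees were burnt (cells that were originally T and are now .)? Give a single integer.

Answer: 18

Derivation:
Step 1: +1 fires, +2 burnt (F count now 1)
Step 2: +1 fires, +1 burnt (F count now 1)
Step 3: +2 fires, +1 burnt (F count now 2)
Step 4: +2 fires, +2 burnt (F count now 2)
Step 5: +3 fires, +2 burnt (F count now 3)
Step 6: +2 fires, +3 burnt (F count now 2)
Step 7: +4 fires, +2 burnt (F count now 4)
Step 8: +2 fires, +4 burnt (F count now 2)
Step 9: +1 fires, +2 burnt (F count now 1)
Step 10: +0 fires, +1 burnt (F count now 0)
Fire out after step 10
Initially T: 19, now '.': 29
Total burnt (originally-T cells now '.'): 18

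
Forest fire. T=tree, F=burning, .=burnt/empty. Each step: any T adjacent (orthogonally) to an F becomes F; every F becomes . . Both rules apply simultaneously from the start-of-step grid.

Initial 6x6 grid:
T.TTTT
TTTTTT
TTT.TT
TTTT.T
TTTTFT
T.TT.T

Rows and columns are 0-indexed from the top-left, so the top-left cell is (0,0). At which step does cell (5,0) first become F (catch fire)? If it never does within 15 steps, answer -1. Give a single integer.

Step 1: cell (5,0)='T' (+2 fires, +1 burnt)
Step 2: cell (5,0)='T' (+5 fires, +2 burnt)
Step 3: cell (5,0)='T' (+4 fires, +5 burnt)
Step 4: cell (5,0)='T' (+5 fires, +4 burnt)
Step 5: cell (5,0)='F' (+6 fires, +5 burnt)
  -> target ignites at step 5
Step 6: cell (5,0)='.' (+5 fires, +6 burnt)
Step 7: cell (5,0)='.' (+2 fires, +5 burnt)
Step 8: cell (5,0)='.' (+1 fires, +2 burnt)
Step 9: cell (5,0)='.' (+0 fires, +1 burnt)
  fire out at step 9

5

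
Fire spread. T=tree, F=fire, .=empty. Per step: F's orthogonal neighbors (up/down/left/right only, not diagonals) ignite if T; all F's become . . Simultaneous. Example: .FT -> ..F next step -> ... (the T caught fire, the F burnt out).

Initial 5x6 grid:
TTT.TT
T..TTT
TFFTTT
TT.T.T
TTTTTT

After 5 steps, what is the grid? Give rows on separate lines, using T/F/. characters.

Step 1: 3 trees catch fire, 2 burn out
  TTT.TT
  T..TTT
  F..FTT
  TF.T.T
  TTTTTT
Step 2: 6 trees catch fire, 3 burn out
  TTT.TT
  F..FTT
  ....FT
  F..F.T
  TFTTTT
Step 3: 6 trees catch fire, 6 burn out
  FTT.TT
  ....FT
  .....F
  .....T
  F.FFTT
Step 4: 5 trees catch fire, 6 burn out
  .FT.FT
  .....F
  ......
  .....F
  ....FT
Step 5: 3 trees catch fire, 5 burn out
  ..F..F
  ......
  ......
  ......
  .....F

..F..F
......
......
......
.....F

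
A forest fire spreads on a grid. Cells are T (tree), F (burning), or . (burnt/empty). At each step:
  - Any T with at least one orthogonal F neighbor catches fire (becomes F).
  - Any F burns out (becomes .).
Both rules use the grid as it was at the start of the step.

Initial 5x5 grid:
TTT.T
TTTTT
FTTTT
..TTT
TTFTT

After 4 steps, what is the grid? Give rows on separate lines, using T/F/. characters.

Step 1: 5 trees catch fire, 2 burn out
  TTT.T
  FTTTT
  .FTTT
  ..FTT
  TF.FT
Step 2: 6 trees catch fire, 5 burn out
  FTT.T
  .FTTT
  ..FTT
  ...FT
  F...F
Step 3: 4 trees catch fire, 6 burn out
  .FT.T
  ..FTT
  ...FT
  ....F
  .....
Step 4: 3 trees catch fire, 4 burn out
  ..F.T
  ...FT
  ....F
  .....
  .....

..F.T
...FT
....F
.....
.....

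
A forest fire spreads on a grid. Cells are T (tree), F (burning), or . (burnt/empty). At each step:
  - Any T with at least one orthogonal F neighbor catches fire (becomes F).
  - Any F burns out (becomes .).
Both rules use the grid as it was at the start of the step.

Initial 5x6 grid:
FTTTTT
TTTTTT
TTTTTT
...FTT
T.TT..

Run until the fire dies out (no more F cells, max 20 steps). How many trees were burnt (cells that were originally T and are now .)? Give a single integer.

Answer: 21

Derivation:
Step 1: +5 fires, +2 burnt (F count now 5)
Step 2: +8 fires, +5 burnt (F count now 8)
Step 3: +5 fires, +8 burnt (F count now 5)
Step 4: +2 fires, +5 burnt (F count now 2)
Step 5: +1 fires, +2 burnt (F count now 1)
Step 6: +0 fires, +1 burnt (F count now 0)
Fire out after step 6
Initially T: 22, now '.': 29
Total burnt (originally-T cells now '.'): 21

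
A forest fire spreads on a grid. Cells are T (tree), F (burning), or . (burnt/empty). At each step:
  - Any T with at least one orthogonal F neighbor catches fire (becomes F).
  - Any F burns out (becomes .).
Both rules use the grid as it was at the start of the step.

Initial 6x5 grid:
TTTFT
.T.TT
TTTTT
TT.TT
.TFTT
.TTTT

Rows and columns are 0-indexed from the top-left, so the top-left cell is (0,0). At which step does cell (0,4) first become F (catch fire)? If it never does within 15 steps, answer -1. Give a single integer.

Step 1: cell (0,4)='F' (+6 fires, +2 burnt)
  -> target ignites at step 1
Step 2: cell (0,4)='.' (+8 fires, +6 burnt)
Step 3: cell (0,4)='.' (+8 fires, +8 burnt)
Step 4: cell (0,4)='.' (+1 fires, +8 burnt)
Step 5: cell (0,4)='.' (+0 fires, +1 burnt)
  fire out at step 5

1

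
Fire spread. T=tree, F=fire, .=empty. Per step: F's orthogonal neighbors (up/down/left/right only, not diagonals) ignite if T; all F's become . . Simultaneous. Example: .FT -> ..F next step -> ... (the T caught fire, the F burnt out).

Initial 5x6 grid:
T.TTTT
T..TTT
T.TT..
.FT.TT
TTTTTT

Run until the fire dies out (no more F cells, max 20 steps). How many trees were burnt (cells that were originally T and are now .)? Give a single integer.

Answer: 18

Derivation:
Step 1: +2 fires, +1 burnt (F count now 2)
Step 2: +3 fires, +2 burnt (F count now 3)
Step 3: +2 fires, +3 burnt (F count now 2)
Step 4: +2 fires, +2 burnt (F count now 2)
Step 5: +4 fires, +2 burnt (F count now 4)
Step 6: +4 fires, +4 burnt (F count now 4)
Step 7: +1 fires, +4 burnt (F count now 1)
Step 8: +0 fires, +1 burnt (F count now 0)
Fire out after step 8
Initially T: 21, now '.': 27
Total burnt (originally-T cells now '.'): 18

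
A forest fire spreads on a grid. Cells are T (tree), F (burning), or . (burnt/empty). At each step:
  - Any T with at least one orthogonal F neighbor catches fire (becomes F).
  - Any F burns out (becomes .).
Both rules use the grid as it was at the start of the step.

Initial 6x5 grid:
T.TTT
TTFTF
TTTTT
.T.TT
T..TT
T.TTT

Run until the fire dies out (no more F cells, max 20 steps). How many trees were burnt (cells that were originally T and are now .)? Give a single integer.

Answer: 20

Derivation:
Step 1: +6 fires, +2 burnt (F count now 6)
Step 2: +5 fires, +6 burnt (F count now 5)
Step 3: +5 fires, +5 burnt (F count now 5)
Step 4: +2 fires, +5 burnt (F count now 2)
Step 5: +1 fires, +2 burnt (F count now 1)
Step 6: +1 fires, +1 burnt (F count now 1)
Step 7: +0 fires, +1 burnt (F count now 0)
Fire out after step 7
Initially T: 22, now '.': 28
Total burnt (originally-T cells now '.'): 20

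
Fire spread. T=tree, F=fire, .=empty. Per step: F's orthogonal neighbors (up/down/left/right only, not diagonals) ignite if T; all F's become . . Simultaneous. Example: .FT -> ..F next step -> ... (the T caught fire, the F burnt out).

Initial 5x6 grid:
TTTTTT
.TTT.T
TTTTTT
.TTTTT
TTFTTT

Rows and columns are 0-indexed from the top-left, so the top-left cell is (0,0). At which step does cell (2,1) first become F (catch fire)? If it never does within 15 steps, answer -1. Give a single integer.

Step 1: cell (2,1)='T' (+3 fires, +1 burnt)
Step 2: cell (2,1)='T' (+5 fires, +3 burnt)
Step 3: cell (2,1)='F' (+5 fires, +5 burnt)
  -> target ignites at step 3
Step 4: cell (2,1)='.' (+6 fires, +5 burnt)
Step 5: cell (2,1)='.' (+3 fires, +6 burnt)
Step 6: cell (2,1)='.' (+3 fires, +3 burnt)
Step 7: cell (2,1)='.' (+1 fires, +3 burnt)
Step 8: cell (2,1)='.' (+0 fires, +1 burnt)
  fire out at step 8

3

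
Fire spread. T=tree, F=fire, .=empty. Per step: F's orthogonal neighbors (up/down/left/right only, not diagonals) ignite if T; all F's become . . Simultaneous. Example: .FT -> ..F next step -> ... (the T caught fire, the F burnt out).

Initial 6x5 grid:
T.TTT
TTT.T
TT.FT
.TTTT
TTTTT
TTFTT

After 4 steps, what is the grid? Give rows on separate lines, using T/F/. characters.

Step 1: 5 trees catch fire, 2 burn out
  T.TTT
  TTT.T
  TT..F
  .TTFT
  TTFTT
  TF.FT
Step 2: 7 trees catch fire, 5 burn out
  T.TTT
  TTT.F
  TT...
  .TF.F
  TF.FT
  F...F
Step 3: 4 trees catch fire, 7 burn out
  T.TTF
  TTT..
  TT...
  .F...
  F...F
  .....
Step 4: 2 trees catch fire, 4 burn out
  T.TF.
  TTT..
  TF...
  .....
  .....
  .....

T.TF.
TTT..
TF...
.....
.....
.....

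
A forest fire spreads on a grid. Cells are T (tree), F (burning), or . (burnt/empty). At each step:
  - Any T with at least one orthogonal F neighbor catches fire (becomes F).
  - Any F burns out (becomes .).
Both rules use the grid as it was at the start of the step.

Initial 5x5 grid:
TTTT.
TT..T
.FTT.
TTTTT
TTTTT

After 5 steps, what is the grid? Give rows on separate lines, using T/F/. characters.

Step 1: 3 trees catch fire, 1 burn out
  TTTT.
  TF..T
  ..FT.
  TFTTT
  TTTTT
Step 2: 6 trees catch fire, 3 burn out
  TFTT.
  F...T
  ...F.
  F.FTT
  TFTTT
Step 3: 5 trees catch fire, 6 burn out
  F.FT.
  ....T
  .....
  ...FT
  F.FTT
Step 4: 3 trees catch fire, 5 burn out
  ...F.
  ....T
  .....
  ....F
  ...FT
Step 5: 1 trees catch fire, 3 burn out
  .....
  ....T
  .....
  .....
  ....F

.....
....T
.....
.....
....F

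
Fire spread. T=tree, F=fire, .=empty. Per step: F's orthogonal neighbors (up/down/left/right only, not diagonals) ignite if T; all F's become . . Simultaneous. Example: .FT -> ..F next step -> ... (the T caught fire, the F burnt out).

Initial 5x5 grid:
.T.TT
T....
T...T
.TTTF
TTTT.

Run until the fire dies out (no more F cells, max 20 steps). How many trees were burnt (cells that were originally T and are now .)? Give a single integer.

Step 1: +2 fires, +1 burnt (F count now 2)
Step 2: +2 fires, +2 burnt (F count now 2)
Step 3: +2 fires, +2 burnt (F count now 2)
Step 4: +1 fires, +2 burnt (F count now 1)
Step 5: +1 fires, +1 burnt (F count now 1)
Step 6: +0 fires, +1 burnt (F count now 0)
Fire out after step 6
Initially T: 13, now '.': 20
Total burnt (originally-T cells now '.'): 8

Answer: 8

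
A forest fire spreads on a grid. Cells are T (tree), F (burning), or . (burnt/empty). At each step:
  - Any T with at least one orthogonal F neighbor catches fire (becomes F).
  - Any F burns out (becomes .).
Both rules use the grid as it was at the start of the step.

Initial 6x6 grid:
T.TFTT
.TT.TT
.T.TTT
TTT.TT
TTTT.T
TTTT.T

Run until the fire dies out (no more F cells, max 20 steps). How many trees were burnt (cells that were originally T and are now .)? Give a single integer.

Answer: 26

Derivation:
Step 1: +2 fires, +1 burnt (F count now 2)
Step 2: +3 fires, +2 burnt (F count now 3)
Step 3: +3 fires, +3 burnt (F count now 3)
Step 4: +4 fires, +3 burnt (F count now 4)
Step 5: +2 fires, +4 burnt (F count now 2)
Step 6: +4 fires, +2 burnt (F count now 4)
Step 7: +4 fires, +4 burnt (F count now 4)
Step 8: +3 fires, +4 burnt (F count now 3)
Step 9: +1 fires, +3 burnt (F count now 1)
Step 10: +0 fires, +1 burnt (F count now 0)
Fire out after step 10
Initially T: 27, now '.': 35
Total burnt (originally-T cells now '.'): 26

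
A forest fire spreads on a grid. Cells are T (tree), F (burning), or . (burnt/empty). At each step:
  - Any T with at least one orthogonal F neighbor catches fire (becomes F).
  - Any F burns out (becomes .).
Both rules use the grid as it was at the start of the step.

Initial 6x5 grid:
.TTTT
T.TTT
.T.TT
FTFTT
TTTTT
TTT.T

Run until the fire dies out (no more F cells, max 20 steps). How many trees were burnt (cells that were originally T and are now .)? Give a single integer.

Step 1: +4 fires, +2 burnt (F count now 4)
Step 2: +7 fires, +4 burnt (F count now 7)
Step 3: +4 fires, +7 burnt (F count now 4)
Step 4: +4 fires, +4 burnt (F count now 4)
Step 5: +2 fires, +4 burnt (F count now 2)
Step 6: +1 fires, +2 burnt (F count now 1)
Step 7: +0 fires, +1 burnt (F count now 0)
Fire out after step 7
Initially T: 23, now '.': 29
Total burnt (originally-T cells now '.'): 22

Answer: 22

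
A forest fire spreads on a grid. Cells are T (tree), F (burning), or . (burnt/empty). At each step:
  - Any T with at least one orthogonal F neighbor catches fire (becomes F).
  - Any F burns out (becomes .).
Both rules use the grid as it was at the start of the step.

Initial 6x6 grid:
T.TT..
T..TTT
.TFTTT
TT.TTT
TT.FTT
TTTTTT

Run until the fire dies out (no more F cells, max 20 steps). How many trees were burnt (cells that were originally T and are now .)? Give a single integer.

Answer: 24

Derivation:
Step 1: +5 fires, +2 burnt (F count now 5)
Step 2: +7 fires, +5 burnt (F count now 7)
Step 3: +8 fires, +7 burnt (F count now 8)
Step 4: +4 fires, +8 burnt (F count now 4)
Step 5: +0 fires, +4 burnt (F count now 0)
Fire out after step 5
Initially T: 26, now '.': 34
Total burnt (originally-T cells now '.'): 24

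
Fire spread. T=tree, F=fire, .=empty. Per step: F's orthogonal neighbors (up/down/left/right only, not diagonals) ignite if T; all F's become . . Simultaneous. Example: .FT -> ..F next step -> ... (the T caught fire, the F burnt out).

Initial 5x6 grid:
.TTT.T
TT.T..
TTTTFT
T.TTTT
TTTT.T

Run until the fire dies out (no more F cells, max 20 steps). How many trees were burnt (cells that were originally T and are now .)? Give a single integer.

Step 1: +3 fires, +1 burnt (F count now 3)
Step 2: +4 fires, +3 burnt (F count now 4)
Step 3: +5 fires, +4 burnt (F count now 5)
Step 4: +4 fires, +5 burnt (F count now 4)
Step 5: +4 fires, +4 burnt (F count now 4)
Step 6: +1 fires, +4 burnt (F count now 1)
Step 7: +0 fires, +1 burnt (F count now 0)
Fire out after step 7
Initially T: 22, now '.': 29
Total burnt (originally-T cells now '.'): 21

Answer: 21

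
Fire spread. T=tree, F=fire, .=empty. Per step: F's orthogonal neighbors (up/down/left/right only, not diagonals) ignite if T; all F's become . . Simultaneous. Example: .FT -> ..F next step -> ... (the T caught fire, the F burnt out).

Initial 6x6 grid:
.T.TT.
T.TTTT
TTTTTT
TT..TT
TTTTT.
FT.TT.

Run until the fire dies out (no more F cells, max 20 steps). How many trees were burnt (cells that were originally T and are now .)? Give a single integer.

Step 1: +2 fires, +1 burnt (F count now 2)
Step 2: +2 fires, +2 burnt (F count now 2)
Step 3: +3 fires, +2 burnt (F count now 3)
Step 4: +3 fires, +3 burnt (F count now 3)
Step 5: +3 fires, +3 burnt (F count now 3)
Step 6: +4 fires, +3 burnt (F count now 4)
Step 7: +3 fires, +4 burnt (F count now 3)
Step 8: +3 fires, +3 burnt (F count now 3)
Step 9: +2 fires, +3 burnt (F count now 2)
Step 10: +0 fires, +2 burnt (F count now 0)
Fire out after step 10
Initially T: 26, now '.': 35
Total burnt (originally-T cells now '.'): 25

Answer: 25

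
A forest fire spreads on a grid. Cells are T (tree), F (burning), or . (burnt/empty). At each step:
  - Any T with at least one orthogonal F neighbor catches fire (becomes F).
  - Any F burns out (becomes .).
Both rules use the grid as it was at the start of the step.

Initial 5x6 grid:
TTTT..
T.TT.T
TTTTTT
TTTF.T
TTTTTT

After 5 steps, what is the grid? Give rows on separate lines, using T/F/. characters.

Step 1: 3 trees catch fire, 1 burn out
  TTTT..
  T.TT.T
  TTTFTT
  TTF..T
  TTTFTT
Step 2: 6 trees catch fire, 3 burn out
  TTTT..
  T.TF.T
  TTF.FT
  TF...T
  TTF.FT
Step 3: 7 trees catch fire, 6 burn out
  TTTF..
  T.F..T
  TF...F
  F....T
  TF...F
Step 4: 5 trees catch fire, 7 burn out
  TTF...
  T....F
  F.....
  .....F
  F.....
Step 5: 2 trees catch fire, 5 burn out
  TF....
  F.....
  ......
  ......
  ......

TF....
F.....
......
......
......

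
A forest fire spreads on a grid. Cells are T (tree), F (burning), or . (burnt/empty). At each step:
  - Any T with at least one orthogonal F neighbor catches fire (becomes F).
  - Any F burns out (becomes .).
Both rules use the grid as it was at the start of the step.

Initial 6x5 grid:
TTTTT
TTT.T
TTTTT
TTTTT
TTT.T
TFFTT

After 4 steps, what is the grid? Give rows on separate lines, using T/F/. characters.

Step 1: 4 trees catch fire, 2 burn out
  TTTTT
  TTT.T
  TTTTT
  TTTTT
  TFF.T
  F..FT
Step 2: 4 trees catch fire, 4 burn out
  TTTTT
  TTT.T
  TTTTT
  TFFTT
  F...T
  ....F
Step 3: 5 trees catch fire, 4 burn out
  TTTTT
  TTT.T
  TFFTT
  F..FT
  ....F
  .....
Step 4: 5 trees catch fire, 5 burn out
  TTTTT
  TFF.T
  F..FT
  ....F
  .....
  .....

TTTTT
TFF.T
F..FT
....F
.....
.....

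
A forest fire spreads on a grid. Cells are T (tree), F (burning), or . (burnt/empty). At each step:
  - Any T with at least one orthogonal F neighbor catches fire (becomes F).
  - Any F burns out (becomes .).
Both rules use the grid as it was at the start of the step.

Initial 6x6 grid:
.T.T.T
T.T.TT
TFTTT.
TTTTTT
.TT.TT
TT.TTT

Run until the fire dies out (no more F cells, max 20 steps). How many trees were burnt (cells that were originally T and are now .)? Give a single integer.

Answer: 24

Derivation:
Step 1: +3 fires, +1 burnt (F count now 3)
Step 2: +6 fires, +3 burnt (F count now 6)
Step 3: +4 fires, +6 burnt (F count now 4)
Step 4: +3 fires, +4 burnt (F count now 3)
Step 5: +3 fires, +3 burnt (F count now 3)
Step 6: +3 fires, +3 burnt (F count now 3)
Step 7: +2 fires, +3 burnt (F count now 2)
Step 8: +0 fires, +2 burnt (F count now 0)
Fire out after step 8
Initially T: 26, now '.': 34
Total burnt (originally-T cells now '.'): 24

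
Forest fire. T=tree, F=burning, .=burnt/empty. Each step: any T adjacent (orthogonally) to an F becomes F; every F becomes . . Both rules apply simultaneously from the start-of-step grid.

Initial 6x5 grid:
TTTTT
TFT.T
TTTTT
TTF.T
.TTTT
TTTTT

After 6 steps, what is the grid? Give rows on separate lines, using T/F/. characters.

Step 1: 7 trees catch fire, 2 burn out
  TFTTT
  F.F.T
  TFFTT
  TF..T
  .TFTT
  TTTTT
Step 2: 8 trees catch fire, 7 burn out
  F.FTT
  ....T
  F..FT
  F...T
  .F.FT
  TTFTT
Step 3: 5 trees catch fire, 8 burn out
  ...FT
  ....T
  ....F
  ....T
  ....F
  TF.FT
Step 4: 5 trees catch fire, 5 burn out
  ....F
  ....F
  .....
  ....F
  .....
  F...F
Step 5: 0 trees catch fire, 5 burn out
  .....
  .....
  .....
  .....
  .....
  .....
Step 6: 0 trees catch fire, 0 burn out
  .....
  .....
  .....
  .....
  .....
  .....

.....
.....
.....
.....
.....
.....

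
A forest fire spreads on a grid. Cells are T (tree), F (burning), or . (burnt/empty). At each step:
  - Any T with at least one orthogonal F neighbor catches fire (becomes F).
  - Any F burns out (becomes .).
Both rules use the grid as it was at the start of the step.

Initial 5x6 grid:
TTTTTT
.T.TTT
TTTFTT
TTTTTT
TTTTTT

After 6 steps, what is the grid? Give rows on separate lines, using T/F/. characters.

Step 1: 4 trees catch fire, 1 burn out
  TTTTTT
  .T.FTT
  TTF.FT
  TTTFTT
  TTTTTT
Step 2: 7 trees catch fire, 4 burn out
  TTTFTT
  .T..FT
  TF...F
  TTF.FT
  TTTFTT
Step 3: 9 trees catch fire, 7 burn out
  TTF.FT
  .F...F
  F.....
  TF...F
  TTF.FT
Step 4: 5 trees catch fire, 9 burn out
  TF...F
  ......
  ......
  F.....
  TF...F
Step 5: 2 trees catch fire, 5 burn out
  F.....
  ......
  ......
  ......
  F.....
Step 6: 0 trees catch fire, 2 burn out
  ......
  ......
  ......
  ......
  ......

......
......
......
......
......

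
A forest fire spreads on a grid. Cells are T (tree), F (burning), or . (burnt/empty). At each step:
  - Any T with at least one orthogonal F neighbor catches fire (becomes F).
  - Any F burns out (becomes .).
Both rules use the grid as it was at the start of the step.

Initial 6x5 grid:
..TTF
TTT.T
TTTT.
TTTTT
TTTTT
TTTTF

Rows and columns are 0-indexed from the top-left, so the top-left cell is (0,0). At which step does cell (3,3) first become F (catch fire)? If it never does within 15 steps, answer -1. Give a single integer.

Step 1: cell (3,3)='T' (+4 fires, +2 burnt)
Step 2: cell (3,3)='T' (+4 fires, +4 burnt)
Step 3: cell (3,3)='F' (+4 fires, +4 burnt)
  -> target ignites at step 3
Step 4: cell (3,3)='.' (+6 fires, +4 burnt)
Step 5: cell (3,3)='.' (+4 fires, +6 burnt)
Step 6: cell (3,3)='.' (+2 fires, +4 burnt)
Step 7: cell (3,3)='.' (+0 fires, +2 burnt)
  fire out at step 7

3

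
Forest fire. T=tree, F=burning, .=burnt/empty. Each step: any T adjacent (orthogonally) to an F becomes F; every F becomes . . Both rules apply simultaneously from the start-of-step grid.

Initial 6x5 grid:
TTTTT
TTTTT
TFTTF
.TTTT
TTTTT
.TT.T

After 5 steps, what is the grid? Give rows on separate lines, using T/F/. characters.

Step 1: 7 trees catch fire, 2 burn out
  TTTTT
  TFTTF
  F.FF.
  .FTTF
  TTTTT
  .TT.T
Step 2: 9 trees catch fire, 7 burn out
  TFTTF
  F.FF.
  .....
  ..FF.
  TFTTF
  .TT.T
Step 3: 8 trees catch fire, 9 burn out
  F.FF.
  .....
  .....
  .....
  F.FF.
  .FT.F
Step 4: 1 trees catch fire, 8 burn out
  .....
  .....
  .....
  .....
  .....
  ..F..
Step 5: 0 trees catch fire, 1 burn out
  .....
  .....
  .....
  .....
  .....
  .....

.....
.....
.....
.....
.....
.....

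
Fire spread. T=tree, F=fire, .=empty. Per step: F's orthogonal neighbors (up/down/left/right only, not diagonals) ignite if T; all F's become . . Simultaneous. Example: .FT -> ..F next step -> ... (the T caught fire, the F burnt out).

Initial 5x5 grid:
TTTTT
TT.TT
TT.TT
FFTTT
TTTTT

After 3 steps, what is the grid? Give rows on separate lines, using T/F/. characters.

Step 1: 5 trees catch fire, 2 burn out
  TTTTT
  TT.TT
  FF.TT
  ..FTT
  FFTTT
Step 2: 4 trees catch fire, 5 burn out
  TTTTT
  FF.TT
  ...TT
  ...FT
  ..FTT
Step 3: 5 trees catch fire, 4 burn out
  FFTTT
  ...TT
  ...FT
  ....F
  ...FT

FFTTT
...TT
...FT
....F
...FT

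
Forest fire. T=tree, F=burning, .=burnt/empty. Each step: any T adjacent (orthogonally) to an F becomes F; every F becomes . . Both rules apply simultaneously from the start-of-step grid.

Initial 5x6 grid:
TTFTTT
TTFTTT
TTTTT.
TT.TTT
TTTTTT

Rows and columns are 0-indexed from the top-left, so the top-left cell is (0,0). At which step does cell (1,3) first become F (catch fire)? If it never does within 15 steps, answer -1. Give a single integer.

Step 1: cell (1,3)='F' (+5 fires, +2 burnt)
  -> target ignites at step 1
Step 2: cell (1,3)='.' (+6 fires, +5 burnt)
Step 3: cell (1,3)='.' (+6 fires, +6 burnt)
Step 4: cell (1,3)='.' (+4 fires, +6 burnt)
Step 5: cell (1,3)='.' (+4 fires, +4 burnt)
Step 6: cell (1,3)='.' (+1 fires, +4 burnt)
Step 7: cell (1,3)='.' (+0 fires, +1 burnt)
  fire out at step 7

1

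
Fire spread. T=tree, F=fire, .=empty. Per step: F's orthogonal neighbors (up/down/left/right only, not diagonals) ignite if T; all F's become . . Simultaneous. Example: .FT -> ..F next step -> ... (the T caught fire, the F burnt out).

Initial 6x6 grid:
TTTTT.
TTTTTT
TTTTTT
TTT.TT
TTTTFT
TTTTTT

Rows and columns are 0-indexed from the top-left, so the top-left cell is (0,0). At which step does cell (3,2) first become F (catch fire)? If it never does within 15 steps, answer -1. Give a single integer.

Step 1: cell (3,2)='T' (+4 fires, +1 burnt)
Step 2: cell (3,2)='T' (+5 fires, +4 burnt)
Step 3: cell (3,2)='F' (+6 fires, +5 burnt)
  -> target ignites at step 3
Step 4: cell (3,2)='.' (+7 fires, +6 burnt)
Step 5: cell (3,2)='.' (+5 fires, +7 burnt)
Step 6: cell (3,2)='.' (+3 fires, +5 burnt)
Step 7: cell (3,2)='.' (+2 fires, +3 burnt)
Step 8: cell (3,2)='.' (+1 fires, +2 burnt)
Step 9: cell (3,2)='.' (+0 fires, +1 burnt)
  fire out at step 9

3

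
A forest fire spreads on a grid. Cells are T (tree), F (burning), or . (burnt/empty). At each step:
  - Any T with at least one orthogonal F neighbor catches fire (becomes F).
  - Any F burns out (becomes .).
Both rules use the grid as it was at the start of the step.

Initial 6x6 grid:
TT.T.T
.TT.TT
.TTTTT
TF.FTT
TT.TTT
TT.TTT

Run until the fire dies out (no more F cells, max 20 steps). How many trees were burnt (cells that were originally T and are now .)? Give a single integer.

Step 1: +6 fires, +2 burnt (F count now 6)
Step 2: +8 fires, +6 burnt (F count now 8)
Step 3: +7 fires, +8 burnt (F count now 7)
Step 4: +3 fires, +7 burnt (F count now 3)
Step 5: +1 fires, +3 burnt (F count now 1)
Step 6: +0 fires, +1 burnt (F count now 0)
Fire out after step 6
Initially T: 26, now '.': 35
Total burnt (originally-T cells now '.'): 25

Answer: 25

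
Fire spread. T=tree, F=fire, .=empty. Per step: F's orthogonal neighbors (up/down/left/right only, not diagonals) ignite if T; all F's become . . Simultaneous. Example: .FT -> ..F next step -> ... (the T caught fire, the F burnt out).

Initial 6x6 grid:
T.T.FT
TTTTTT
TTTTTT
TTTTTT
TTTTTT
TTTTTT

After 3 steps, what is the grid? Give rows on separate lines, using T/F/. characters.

Step 1: 2 trees catch fire, 1 burn out
  T.T..F
  TTTTFT
  TTTTTT
  TTTTTT
  TTTTTT
  TTTTTT
Step 2: 3 trees catch fire, 2 burn out
  T.T...
  TTTF.F
  TTTTFT
  TTTTTT
  TTTTTT
  TTTTTT
Step 3: 4 trees catch fire, 3 burn out
  T.T...
  TTF...
  TTTF.F
  TTTTFT
  TTTTTT
  TTTTTT

T.T...
TTF...
TTTF.F
TTTTFT
TTTTTT
TTTTTT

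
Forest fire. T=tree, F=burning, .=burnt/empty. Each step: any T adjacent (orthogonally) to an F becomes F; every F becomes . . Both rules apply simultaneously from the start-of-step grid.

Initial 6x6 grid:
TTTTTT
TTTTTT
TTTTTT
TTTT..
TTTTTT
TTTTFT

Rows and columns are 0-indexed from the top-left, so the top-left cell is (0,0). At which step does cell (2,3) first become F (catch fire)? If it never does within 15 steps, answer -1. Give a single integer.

Step 1: cell (2,3)='T' (+3 fires, +1 burnt)
Step 2: cell (2,3)='T' (+3 fires, +3 burnt)
Step 3: cell (2,3)='T' (+3 fires, +3 burnt)
Step 4: cell (2,3)='F' (+4 fires, +3 burnt)
  -> target ignites at step 4
Step 5: cell (2,3)='.' (+5 fires, +4 burnt)
Step 6: cell (2,3)='.' (+6 fires, +5 burnt)
Step 7: cell (2,3)='.' (+5 fires, +6 burnt)
Step 8: cell (2,3)='.' (+3 fires, +5 burnt)
Step 9: cell (2,3)='.' (+1 fires, +3 burnt)
Step 10: cell (2,3)='.' (+0 fires, +1 burnt)
  fire out at step 10

4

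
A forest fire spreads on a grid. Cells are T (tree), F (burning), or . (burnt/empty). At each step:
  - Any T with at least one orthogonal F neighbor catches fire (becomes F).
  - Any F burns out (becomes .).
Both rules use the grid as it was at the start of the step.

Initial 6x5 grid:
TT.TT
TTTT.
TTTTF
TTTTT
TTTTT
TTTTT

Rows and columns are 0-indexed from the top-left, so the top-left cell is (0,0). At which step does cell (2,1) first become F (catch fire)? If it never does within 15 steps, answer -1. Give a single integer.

Step 1: cell (2,1)='T' (+2 fires, +1 burnt)
Step 2: cell (2,1)='T' (+4 fires, +2 burnt)
Step 3: cell (2,1)='F' (+6 fires, +4 burnt)
  -> target ignites at step 3
Step 4: cell (2,1)='.' (+6 fires, +6 burnt)
Step 5: cell (2,1)='.' (+5 fires, +6 burnt)
Step 6: cell (2,1)='.' (+3 fires, +5 burnt)
Step 7: cell (2,1)='.' (+1 fires, +3 burnt)
Step 8: cell (2,1)='.' (+0 fires, +1 burnt)
  fire out at step 8

3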